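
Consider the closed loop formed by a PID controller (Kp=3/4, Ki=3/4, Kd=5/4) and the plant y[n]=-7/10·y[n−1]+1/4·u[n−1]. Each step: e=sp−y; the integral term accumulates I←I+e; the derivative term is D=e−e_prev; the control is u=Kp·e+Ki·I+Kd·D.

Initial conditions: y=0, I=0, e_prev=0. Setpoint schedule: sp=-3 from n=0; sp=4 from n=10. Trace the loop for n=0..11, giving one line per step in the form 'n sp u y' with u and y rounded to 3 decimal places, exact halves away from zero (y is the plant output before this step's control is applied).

(exact arithmetic carried between steps; '≈' marks a value shown rounded to 6 d.p. or computed from one; I and e_prev carry over from the previous line; the table rounds u and y to 3 d.p., halves away from zero)
n=0: y=0, sp=-3, e=sp−y=-3; I=-3, D=e−e_prev=-3; u=3/4·(-3)+3/4·(-3)+5/4·(-3)=-8.25; next y=-7/10·0+1/4·(-8.25)=-2.0625
n=1: y=-2.0625, sp=-3, e=sp−y=-0.9375; I=-3.9375, D=e−e_prev=2.0625; u=3/4·(-0.9375)+3/4·(-3.9375)+5/4·2.0625=-1.078125; next y=-7/10·(-2.0625)+1/4·(-1.078125)≈1.174219
n=2: y≈1.174219, sp=-3, e=sp−y≈-4.174219; I≈-8.111719, D=e−e_prev≈-3.236719; u=3/4·(-4.174219)+3/4·(-8.111719)+5/4·(-3.236719)≈-13.260352; next y=-7/10·1.174219+1/4·(-13.260352)≈-4.137041
n=3: y≈-4.137041, sp=-3, e=sp−y≈1.137041; I≈-6.974678, D=e−e_prev≈5.311260; u=3/4·1.137041+3/4·(-6.974678)+5/4·5.311260≈2.260847; next y=-7/10·(-4.137041)+1/4·2.260847≈3.461141
n=4: y≈3.461141, sp=-3, e=sp−y≈-6.461141; I≈-13.435818, D=e−e_prev≈-7.598182; u=3/4·(-6.461141)+3/4·(-13.435818)+5/4·(-7.598182)≈-24.420446; next y=-7/10·3.461141+1/4·(-24.420446)≈-8.527910
n=5: y≈-8.527910, sp=-3, e=sp−y≈5.527910; I≈-7.907908, D=e−e_prev≈11.989050; u=3/4·5.527910+3/4·(-7.907908)+5/4·11.989050≈13.201314; next y=-7/10·(-8.527910)+1/4·13.201314≈9.269865
n=6: y≈9.269865, sp=-3, e=sp−y≈-12.269865; I≈-20.177774, D=e−e_prev≈-17.797775; u=3/4·(-12.269865)+3/4·(-20.177774)+5/4·(-17.797775)≈-46.582948; next y=-7/10·9.269865+1/4·(-46.582948)≈-18.134643
n=7: y≈-18.134643, sp=-3, e=sp−y≈15.134643; I≈-5.043131, D=e−e_prev≈27.404508; u=3/4·15.134643+3/4·(-5.043131)+5/4·27.404508≈41.824269; next y=-7/10·(-18.134643)+1/4·41.824269≈23.150317
n=8: y≈23.150317, sp=-3, e=sp−y≈-26.150317; I≈-31.193448, D=e−e_prev≈-41.284960; u=3/4·(-26.150317)+3/4·(-31.193448)+5/4·(-41.284960)≈-94.614024; next y=-7/10·23.150317+1/4·(-94.614024)≈-39.858728
n=9: y≈-39.858728, sp=-3, e=sp−y≈36.858728; I≈5.665280, D=e−e_prev≈63.009046; u=3/4·36.858728+3/4·5.665280+5/4·63.009046≈110.654313; next y=-7/10·(-39.858728)+1/4·110.654313≈55.564688
n=10: y≈55.564688, sp=4, e=sp−y≈-51.564688; I≈-45.899408, D=e−e_prev≈-88.423416; u=3/4·(-51.564688)+3/4·(-45.899408)+5/4·(-88.423416)≈-183.627343; next y=-7/10·55.564688+1/4·(-183.627343)≈-84.802117
n=11: y≈-84.802117, sp=4, e=sp−y≈88.802117; I≈42.902709, D=e−e_prev≈140.366805; u=3/4·88.802117+3/4·42.902709+5/4·140.366805≈274.237127; next y=-7/10·(-84.802117)+1/4·274.237127≈127.920764

0 -3 -8.250 0.000
1 -3 -1.078 -2.063
2 -3 -13.260 1.174
3 -3 2.261 -4.137
4 -3 -24.420 3.461
5 -3 13.201 -8.528
6 -3 -46.583 9.270
7 -3 41.824 -18.135
8 -3 -94.614 23.150
9 -3 110.654 -39.859
10 4 -183.627 55.565
11 4 274.237 -84.802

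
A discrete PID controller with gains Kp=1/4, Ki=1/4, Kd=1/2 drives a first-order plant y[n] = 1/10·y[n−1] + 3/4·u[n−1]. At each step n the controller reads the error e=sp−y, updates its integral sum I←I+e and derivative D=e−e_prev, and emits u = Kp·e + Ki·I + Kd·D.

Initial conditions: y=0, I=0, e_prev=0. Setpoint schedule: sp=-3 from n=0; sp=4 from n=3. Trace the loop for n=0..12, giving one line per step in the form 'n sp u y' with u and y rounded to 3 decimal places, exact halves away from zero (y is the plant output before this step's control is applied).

(exact arithmetic carried between steps; '≈' marks a value shown rounded to 6 d.p. or computed from one; I and e_prev carry over from the previous line; the table rounds u and y to 3 d.p., halves away from zero)
n=0: y=0, sp=-3, e=sp−y=-3; I=-3, D=e−e_prev=-3; u=1/4·(-3)+1/4·(-3)+1/2·(-3)=-3; next y=1/10·0+3/4·(-3)=-2.25
n=1: y=-2.25, sp=-3, e=sp−y=-0.75; I=-3.75, D=e−e_prev=2.25; u=1/4·(-0.75)+1/4·(-3.75)+1/2·2.25=0; next y=1/10·(-2.25)+3/4·0=-0.225
n=2: y=-0.225, sp=-3, e=sp−y=-2.775; I=-6.525, D=e−e_prev=-2.025; u=1/4·(-2.775)+1/4·(-6.525)+1/2·(-2.025)=-3.3375; next y=1/10·(-0.225)+3/4·(-3.3375)=-2.525625
n=3: y=-2.525625, sp=4, e=sp−y=6.525625; I=0.000625, D=e−e_prev=9.300625; u=1/4·6.525625+1/4·0.000625+1/2·9.300625=6.281875; next y=1/10·(-2.525625)+3/4·6.281875≈4.458844
n=4: y≈4.458844, sp=4, e=sp−y≈-0.458844; I≈-0.458219, D=e−e_prev≈-6.984469; u=1/4·(-0.458844)+1/4·(-0.458219)+1/2·(-6.984469)≈-3.7215; next y=1/10·4.458844+3/4·(-3.7215)≈-2.345241
n=5: y≈-2.345241, sp=4, e=sp−y≈6.345241; I≈5.887022, D=e−e_prev≈6.804084; u=1/4·6.345241+1/4·5.887022+1/2·6.804084≈6.460108; next y=1/10·(-2.345241)+3/4·6.460108≈4.610557
n=6: y≈4.610557, sp=4, e=sp−y≈-0.610557; I≈5.276465, D=e−e_prev≈-6.955797; u=1/4·(-0.610557)+1/4·5.276465+1/2·(-6.955797)≈-2.311422; next y=1/10·4.610557+3/4·(-2.311422)≈-1.272511
n=7: y≈-1.272511, sp=4, e=sp−y≈5.272511; I≈10.548976, D=e−e_prev≈5.883067; u=1/4·5.272511+1/4·10.548976+1/2·5.883067≈6.896905; next y=1/10·(-1.272511)+3/4·6.896905≈5.045428
n=8: y≈5.045428, sp=4, e=sp−y≈-1.045428; I≈9.503548, D=e−e_prev≈-6.317938; u=1/4·(-1.045428)+1/4·9.503548+1/2·(-6.317938)≈-1.044439; next y=1/10·5.045428+3/4·(-1.044439)≈-0.278787
n=9: y≈-0.278787, sp=4, e=sp−y≈4.278787; I≈13.782334, D=e−e_prev≈5.324214; u=1/4·4.278787+1/4·13.782334+1/2·5.324214≈7.177388; next y=1/10·(-0.278787)+3/4·7.177388≈5.355162
n=10: y≈5.355162, sp=4, e=sp−y≈-1.355162; I≈12.427172, D=e−e_prev≈-5.633949; u=1/4·(-1.355162)+1/4·12.427172+1/2·(-5.633949)≈-0.048972; next y=1/10·5.355162+3/4·(-0.048972)≈0.498787
n=11: y≈0.498787, sp=4, e=sp−y≈3.501213; I≈15.928385, D=e−e_prev≈4.856375; u=1/4·3.501213+1/4·15.928385+1/2·4.856375≈7.285587; next y=1/10·0.498787+3/4·7.285587≈5.514069
n=12: y≈5.514069, sp=4, e=sp−y≈-1.514069; I≈14.414316, D=e−e_prev≈-5.015281; u=1/4·(-1.514069)+1/4·14.414316+1/2·(-5.015281)≈0.717421; next y=1/10·5.514069+3/4·0.717421≈1.089473

0 -3 -3.000 0.000
1 -3 0.000 -2.250
2 -3 -3.338 -0.225
3 4 6.282 -2.526
4 4 -3.722 4.459
5 4 6.460 -2.345
6 4 -2.311 4.611
7 4 6.897 -1.273
8 4 -1.044 5.045
9 4 7.177 -0.279
10 4 -0.049 5.355
11 4 7.286 0.499
12 4 0.717 5.514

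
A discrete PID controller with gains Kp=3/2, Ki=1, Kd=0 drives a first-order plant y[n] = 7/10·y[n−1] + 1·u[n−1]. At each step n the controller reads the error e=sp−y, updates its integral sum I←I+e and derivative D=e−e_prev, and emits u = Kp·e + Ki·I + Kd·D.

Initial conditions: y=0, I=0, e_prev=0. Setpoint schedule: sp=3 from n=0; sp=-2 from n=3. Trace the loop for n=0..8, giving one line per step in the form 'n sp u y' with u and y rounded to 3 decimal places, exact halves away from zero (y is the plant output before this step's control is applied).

0 3 7.500 0.000
1 3 -8.250 7.500
2 3 13.500 -3.000
3 -2 -29.000 11.400
4 -2 38.650 -21.020
5 -2 -54.720 23.936
6 -2 74.096 -37.965
7 -2 -103.653 47.521
8 -2 141.599 -70.388

(exact arithmetic carried between steps; '≈' marks a value shown rounded to 6 d.p. or computed from one; I and e_prev carry over from the previous line; the table rounds u and y to 3 d.p., halves away from zero)
n=0: y=0, sp=3, e=sp−y=3; I=3, D=e−e_prev=3; u=3/2·3+1·3+0·3=7.5; next y=7/10·0+1·7.5=7.5
n=1: y=7.5, sp=3, e=sp−y=-4.5; I=-1.5, D=e−e_prev=-7.5; u=3/2·(-4.5)+1·(-1.5)+0·(-7.5)=-8.25; next y=7/10·7.5+1·(-8.25)=-3
n=2: y=-3, sp=3, e=sp−y=6; I=4.5, D=e−e_prev=10.5; u=3/2·6+1·4.5+0·10.5=13.5; next y=7/10·(-3)+1·13.5=11.4
n=3: y=11.4, sp=-2, e=sp−y=-13.4; I=-8.9, D=e−e_prev=-19.4; u=3/2·(-13.4)+1·(-8.9)+0·(-19.4)=-29; next y=7/10·11.4+1·(-29)=-21.02
n=4: y=-21.02, sp=-2, e=sp−y=19.02; I=10.12, D=e−e_prev=32.42; u=3/2·19.02+1·10.12+0·32.42=38.65; next y=7/10·(-21.02)+1·38.65=23.936
n=5: y=23.936, sp=-2, e=sp−y=-25.936; I=-15.816, D=e−e_prev=-44.956; u=3/2·(-25.936)+1·(-15.816)+0·(-44.956)=-54.72; next y=7/10·23.936+1·(-54.72)=-37.9648
n=6: y=-37.9648, sp=-2, e=sp−y=35.9648; I=20.1488, D=e−e_prev=61.9008; u=3/2·35.9648+1·20.1488+0·61.9008=74.096; next y=7/10·(-37.9648)+1·74.096=47.52064
n=7: y=47.52064, sp=-2, e=sp−y=-49.52064; I=-29.37184, D=e−e_prev=-85.48544; u=3/2·(-49.52064)+1·(-29.37184)+0·(-85.48544)=-103.6528; next y=7/10·47.52064+1·(-103.6528)=-70.388352
n=8: y=-70.388352, sp=-2, e=sp−y=68.388352; I=39.016512, D=e−e_prev=117.908992; u=3/2·68.388352+1·39.016512+0·117.908992=141.59904; next y=7/10·(-70.388352)+1·141.59904≈92.327194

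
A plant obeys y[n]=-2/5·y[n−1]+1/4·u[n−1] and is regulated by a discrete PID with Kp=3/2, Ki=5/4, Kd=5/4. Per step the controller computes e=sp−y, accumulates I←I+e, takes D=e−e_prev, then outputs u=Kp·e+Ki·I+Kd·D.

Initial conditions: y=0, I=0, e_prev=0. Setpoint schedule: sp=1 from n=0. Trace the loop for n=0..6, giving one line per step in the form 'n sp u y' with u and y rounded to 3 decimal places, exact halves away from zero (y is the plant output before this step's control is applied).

(exact arithmetic carried between steps; '≈' marks a value shown rounded to 6 d.p. or computed from one; I and e_prev carry over from the previous line; the table rounds u and y to 3 d.p., halves away from zero)
n=0: y=0, sp=1, e=sp−y=1; I=1, D=e−e_prev=1; u=3/2·1+5/4·1+5/4·1=4; next y=-2/5·0+1/4·4=1
n=1: y=1, sp=1, e=sp−y=0; I=1, D=e−e_prev=-1; u=3/2·0+5/4·1+5/4·(-1)=0; next y=-2/5·1+1/4·0=-0.4
n=2: y=-0.4, sp=1, e=sp−y=1.4; I=2.4, D=e−e_prev=1.4; u=3/2·1.4+5/4·2.4+5/4·1.4=6.85; next y=-2/5·(-0.4)+1/4·6.85=1.8725
n=3: y=1.8725, sp=1, e=sp−y=-0.8725; I=1.5275, D=e−e_prev=-2.2725; u=3/2·(-0.8725)+5/4·1.5275+5/4·(-2.2725)=-2.24; next y=-2/5·1.8725+1/4·(-2.24)=-1.309
n=4: y=-1.309, sp=1, e=sp−y=2.309; I=3.8365, D=e−e_prev=3.1815; u=3/2·2.309+5/4·3.8365+5/4·3.1815=12.236; next y=-2/5·(-1.309)+1/4·12.236=3.5826
n=5: y=3.5826, sp=1, e=sp−y=-2.5826; I=1.2539, D=e−e_prev=-4.8916; u=3/2·(-2.5826)+5/4·1.2539+5/4·(-4.8916)=-8.421025; next y=-2/5·3.5826+1/4·(-8.421025)≈-3.538296
n=6: y≈-3.538296, sp=1, e=sp−y≈4.538296; I≈5.792196, D=e−e_prev≈7.120896; u=3/2·4.538296+5/4·5.792196+5/4·7.120896≈22.94881; next y=-2/5·(-3.538296)+1/4·22.94881≈7.152521

0 1 4.000 0.000
1 1 0.000 1.000
2 1 6.850 -0.400
3 1 -2.240 1.873
4 1 12.236 -1.309
5 1 -8.421 3.583
6 1 22.949 -3.538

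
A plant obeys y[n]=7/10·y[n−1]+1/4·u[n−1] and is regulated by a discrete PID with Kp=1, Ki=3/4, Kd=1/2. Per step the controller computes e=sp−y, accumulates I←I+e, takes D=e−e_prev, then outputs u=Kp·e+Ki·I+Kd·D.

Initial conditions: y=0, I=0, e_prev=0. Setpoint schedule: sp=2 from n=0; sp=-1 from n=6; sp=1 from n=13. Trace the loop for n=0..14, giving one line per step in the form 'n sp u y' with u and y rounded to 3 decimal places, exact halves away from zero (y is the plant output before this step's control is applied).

0 2 4.500 0.000
1 2 2.469 1.125
2 2 3.058 1.405
3 2 2.872 1.748
4 2 2.797 1.942
5 2 2.675 2.058
6 -1 -4.176 2.110
7 -1 -1.209 0.433
8 -1 -2.150 0.001
9 -1 -1.907 -0.537
10 -1 -1.813 -0.853
11 -1 -1.637 -1.050
12 -1 -1.486 -1.144
13 1 3.139 -1.173
14 1 1.197 -0.036

(exact arithmetic carried between steps; '≈' marks a value shown rounded to 6 d.p. or computed from one; I and e_prev carry over from the previous line; the table rounds u and y to 3 d.p., halves away from zero)
n=0: y=0, sp=2, e=sp−y=2; I=2, D=e−e_prev=2; u=1·2+3/4·2+1/2·2=4.5; next y=7/10·0+1/4·4.5=1.125
n=1: y=1.125, sp=2, e=sp−y=0.875; I=2.875, D=e−e_prev=-1.125; u=1·0.875+3/4·2.875+1/2·(-1.125)=2.46875; next y=7/10·1.125+1/4·2.46875≈1.404688
n=2: y≈1.404688, sp=2, e=sp−y≈0.595313; I≈3.470313, D=e−e_prev≈-0.279688; u=1·0.595313+3/4·3.470313+1/2·(-0.279688)≈3.058203; next y=7/10·1.404688+1/4·3.058203≈1.747832
n=3: y≈1.747832, sp=2, e=sp−y≈0.252168; I≈3.722480, D=e−e_prev≈-0.343145; u=1·0.252168+3/4·3.722480+1/2·(-0.343145)≈2.872456; next y=7/10·1.747832+1/4·2.872456≈1.941596
n=4: y≈1.941596, sp=2, e=sp−y≈0.058404; I≈3.780884, D=e−e_prev≈-0.193764; u=1·0.058404+3/4·3.780884+1/2·(-0.193764)≈2.797184; next y=7/10·1.941596+1/4·2.797184≈2.058414
n=5: y≈2.058414, sp=2, e=sp−y≈-0.058414; I≈3.722470, D=e−e_prev≈-0.116817; u=1·(-0.058414)+3/4·3.722470+1/2·(-0.116817)≈2.675031; next y=7/10·2.058414+1/4·2.675031≈2.109647
n=6: y≈2.109647, sp=-1, e=sp−y≈-3.109647; I≈0.612823, D=e−e_prev≈-3.051234; u=1·(-3.109647)+3/4·0.612823+1/2·(-3.051234)≈-4.175647; next y=7/10·2.109647+1/4·(-4.175647)≈0.432841
n=7: y≈0.432841, sp=-1, e=sp−y≈-1.432841; I≈-0.820018, D=e−e_prev≈1.676806; u=1·(-1.432841)+3/4·(-0.820018)+1/2·1.676806≈-1.209452; next y=7/10·0.432841+1/4·(-1.209452)≈0.000626
n=8: y≈0.000626, sp=-1, e=sp−y≈-1.000626; I≈-1.820644, D=e−e_prev≈0.432215; u=1·(-1.000626)+3/4·(-1.820644)+1/2·0.432215≈-2.150001; next y=7/10·0.000626+1/4·(-2.150001)≈-0.537062
n=9: y≈-0.537062, sp=-1, e=sp−y≈-0.462938; I≈-2.283582, D=e−e_prev≈0.537688; u=1·(-0.462938)+3/4·(-2.283582)+1/2·0.537688≈-1.906780; next y=7/10·(-0.537062)+1/4·(-1.906780)≈-0.852639
n=10: y≈-0.852639, sp=-1, e=sp−y≈-0.147361; I≈-2.430943, D=e−e_prev≈0.315576; u=1·(-0.147361)+3/4·(-2.430943)+1/2·0.315576≈-1.812781; next y=7/10·(-0.852639)+1/4·(-1.812781)≈-1.050042
n=11: y≈-1.050042, sp=-1, e=sp−y≈0.050042; I≈-2.380901, D=e−e_prev≈0.197404; u=1·0.050042+3/4·(-2.380901)+1/2·0.197404≈-1.636932; next y=7/10·(-1.050042)+1/4·(-1.636932)≈-1.144263
n=12: y≈-1.144263, sp=-1, e=sp−y≈0.144263; I≈-2.236639, D=e−e_prev≈0.094220; u=1·0.144263+3/4·(-2.236639)+1/2·0.094220≈-1.486106; next y=7/10·(-1.144263)+1/4·(-1.486106)≈-1.172510
n=13: y≈-1.172510, sp=1, e=sp−y≈2.172510; I≈-0.064128, D=e−e_prev≈2.028248; u=1·2.172510+3/4·(-0.064128)+1/2·2.028248≈3.138538; next y=7/10·(-1.172510)+1/4·3.138538≈-0.036123
n=14: y≈-0.036123, sp=1, e=sp−y≈1.036123; I≈0.971994, D=e−e_prev≈-1.136388; u=1·1.036123+3/4·0.971994+1/2·(-1.136388)≈1.196925; next y=7/10·(-0.036123)+1/4·1.196925≈0.273945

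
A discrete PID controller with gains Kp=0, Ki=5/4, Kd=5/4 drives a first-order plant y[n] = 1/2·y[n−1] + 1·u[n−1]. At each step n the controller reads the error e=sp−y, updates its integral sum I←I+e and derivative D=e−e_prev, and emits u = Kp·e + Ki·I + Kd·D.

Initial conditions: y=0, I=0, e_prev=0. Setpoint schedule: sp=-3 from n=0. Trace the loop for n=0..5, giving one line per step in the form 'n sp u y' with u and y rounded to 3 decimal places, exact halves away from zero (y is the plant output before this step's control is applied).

(exact arithmetic carried between steps; '≈' marks a value shown rounded to 6 d.p. or computed from one; I and e_prev carry over from the previous line; the table rounds u and y to 3 d.p., halves away from zero)
n=0: y=0, sp=-3, e=sp−y=-3; I=-3, D=e−e_prev=-3; u=0·(-3)+5/4·(-3)+5/4·(-3)=-7.5; next y=1/2·0+1·(-7.5)=-7.5
n=1: y=-7.5, sp=-3, e=sp−y=4.5; I=1.5, D=e−e_prev=7.5; u=0·4.5+5/4·1.5+5/4·7.5=11.25; next y=1/2·(-7.5)+1·11.25=7.5
n=2: y=7.5, sp=-3, e=sp−y=-10.5; I=-9, D=e−e_prev=-15; u=0·(-10.5)+5/4·(-9)+5/4·(-15)=-30; next y=1/2·7.5+1·(-30)=-26.25
n=3: y=-26.25, sp=-3, e=sp−y=23.25; I=14.25, D=e−e_prev=33.75; u=0·23.25+5/4·14.25+5/4·33.75=60; next y=1/2·(-26.25)+1·60=46.875
n=4: y=46.875, sp=-3, e=sp−y=-49.875; I=-35.625, D=e−e_prev=-73.125; u=0·(-49.875)+5/4·(-35.625)+5/4·(-73.125)=-135.9375; next y=1/2·46.875+1·(-135.9375)=-112.5
n=5: y=-112.5, sp=-3, e=sp−y=109.5; I=73.875, D=e−e_prev=159.375; u=0·109.5+5/4·73.875+5/4·159.375=291.5625; next y=1/2·(-112.5)+1·291.5625=235.3125

0 -3 -7.500 0.000
1 -3 11.250 -7.500
2 -3 -30.000 7.500
3 -3 60.000 -26.250
4 -3 -135.938 46.875
5 -3 291.563 -112.500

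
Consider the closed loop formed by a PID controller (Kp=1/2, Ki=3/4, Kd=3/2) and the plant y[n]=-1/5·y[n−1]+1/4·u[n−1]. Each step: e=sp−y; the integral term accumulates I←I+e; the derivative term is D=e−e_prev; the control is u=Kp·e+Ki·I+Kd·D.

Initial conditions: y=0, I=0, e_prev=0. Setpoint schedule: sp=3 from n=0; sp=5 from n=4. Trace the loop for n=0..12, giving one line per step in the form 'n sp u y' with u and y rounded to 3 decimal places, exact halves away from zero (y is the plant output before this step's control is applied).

(exact arithmetic carried between steps; '≈' marks a value shown rounded to 6 d.p. or computed from one; I and e_prev carry over from the previous line; the table rounds u and y to 3 d.p., halves away from zero)
n=0: y=0, sp=3, e=sp−y=3; I=3, D=e−e_prev=3; u=1/2·3+3/4·3+3/2·3=8.25; next y=-1/5·0+1/4·8.25=2.0625
n=1: y=2.0625, sp=3, e=sp−y=0.9375; I=3.9375, D=e−e_prev=-2.0625; u=1/2·0.9375+3/4·3.9375+3/2·(-2.0625)=0.328125; next y=-1/5·2.0625+1/4·0.328125≈-0.330469
n=2: y≈-0.330469, sp=3, e=sp−y≈3.330469; I≈7.267969, D=e−e_prev≈2.392969; u=1/2·3.330469+3/4·7.267969+3/2·2.392969≈10.705664; next y=-1/5·(-0.330469)+1/4·10.705664≈2.742510
n=3: y≈2.742510, sp=3, e=sp−y≈0.257490; I≈7.525459, D=e−e_prev≈-3.072979; u=1/2·0.257490+3/4·7.525459+3/2·(-3.072979)≈1.163372; next y=-1/5·2.742510+1/4·1.163372≈-0.257659
n=4: y≈-0.257659, sp=5, e=sp−y≈5.257659; I≈12.783118, D=e−e_prev≈5.000169; u=1/2·5.257659+3/4·12.783118+3/2·5.000169≈19.716421; next y=-1/5·(-0.257659)+1/4·19.716421≈4.980637
n=5: y≈4.980637, sp=5, e=sp−y≈0.019363; I≈12.802481, D=e−e_prev≈-5.238296; u=1/2·0.019363+3/4·12.802481+3/2·(-5.238296)≈1.754098; next y=-1/5·4.980637+1/4·1.754098≈-0.557603
n=6: y≈-0.557603, sp=5, e=sp−y≈5.557603; I≈18.360084, D=e−e_prev≈5.538240; u=1/2·5.557603+3/4·18.360084+3/2·5.538240≈24.856225; next y=-1/5·(-0.557603)+1/4·24.856225≈6.325577
n=7: y≈6.325577, sp=5, e=sp−y≈-1.325577; I≈17.034507, D=e−e_prev≈-6.883180; u=1/2·(-1.325577)+3/4·17.034507+3/2·(-6.883180)≈1.788322; next y=-1/5·6.325577+1/4·1.788322≈-0.818035
n=8: y≈-0.818035, sp=5, e=sp−y≈5.818035; I≈22.852542, D=e−e_prev≈7.143611; u=1/2·5.818035+3/4·22.852542+3/2·7.143611≈30.763841; next y=-1/5·(-0.818035)+1/4·30.763841≈7.854567
n=9: y≈7.854567, sp=5, e=sp−y≈-2.854567; I≈19.997975, D=e−e_prev≈-8.672602; u=1/2·(-2.854567)+3/4·19.997975+3/2·(-8.672602)≈0.562295; next y=-1/5·7.854567+1/4·0.562295≈-1.430340
n=10: y≈-1.430340, sp=5, e=sp−y≈6.430340; I≈26.428314, D=e−e_prev≈9.284907; u=1/2·6.430340+3/4·26.428314+3/2·9.284907≈36.963766; next y=-1/5·(-1.430340)+1/4·36.963766≈9.527010
n=11: y≈9.527010, sp=5, e=sp−y≈-4.527010; I≈21.901305, D=e−e_prev≈-10.957349; u=1/2·(-4.527010)+3/4·21.901305+3/2·(-10.957349)≈-2.273550; next y=-1/5·9.527010+1/4·(-2.273550)≈-2.473789
n=12: y≈-2.473789, sp=5, e=sp−y≈7.473789; I≈29.375094, D=e−e_prev≈12.000799; u=1/2·7.473789+3/4·29.375094+3/2·12.000799≈43.769414; next y=-1/5·(-2.473789)+1/4·43.769414≈11.437111

0 3 8.250 0.000
1 3 0.328 2.063
2 3 10.706 -0.330
3 3 1.163 2.743
4 5 19.716 -0.258
5 5 1.754 4.981
6 5 24.856 -0.558
7 5 1.788 6.326
8 5 30.764 -0.818
9 5 0.562 7.855
10 5 36.964 -1.430
11 5 -2.274 9.527
12 5 43.769 -2.474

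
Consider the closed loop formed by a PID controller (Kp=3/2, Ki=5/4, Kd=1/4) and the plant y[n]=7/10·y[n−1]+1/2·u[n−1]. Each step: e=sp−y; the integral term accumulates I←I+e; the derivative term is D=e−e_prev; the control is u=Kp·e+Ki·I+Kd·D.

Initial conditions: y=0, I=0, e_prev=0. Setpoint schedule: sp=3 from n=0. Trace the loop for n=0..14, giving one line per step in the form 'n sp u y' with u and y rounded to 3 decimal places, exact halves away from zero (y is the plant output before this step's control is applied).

0 3 9.000 0.000
1 3 -1.500 4.500
2 3 4.050 2.400
3 3 0.360 3.705
4 3 2.600 2.774
5 3 1.247 3.241
6 3 2.109 2.892
7 3 1.596 3.079
8 3 1.921 2.953
9 3 1.724 3.028
10 3 1.847 2.982
11 3 1.772 3.011
12 3 1.818 2.993
13 3 1.789 3.004
14 3 1.807 2.997

(exact arithmetic carried between steps; '≈' marks a value shown rounded to 6 d.p. or computed from one; I and e_prev carry over from the previous line; the table rounds u and y to 3 d.p., halves away from zero)
n=0: y=0, sp=3, e=sp−y=3; I=3, D=e−e_prev=3; u=3/2·3+5/4·3+1/4·3=9; next y=7/10·0+1/2·9=4.5
n=1: y=4.5, sp=3, e=sp−y=-1.5; I=1.5, D=e−e_prev=-4.5; u=3/2·(-1.5)+5/4·1.5+1/4·(-4.5)=-1.5; next y=7/10·4.5+1/2·(-1.5)=2.4
n=2: y=2.4, sp=3, e=sp−y=0.6; I=2.1, D=e−e_prev=2.1; u=3/2·0.6+5/4·2.1+1/4·2.1=4.05; next y=7/10·2.4+1/2·4.05=3.705
n=3: y=3.705, sp=3, e=sp−y=-0.705; I=1.395, D=e−e_prev=-1.305; u=3/2·(-0.705)+5/4·1.395+1/4·(-1.305)=0.36; next y=7/10·3.705+1/2·0.36=2.7735
n=4: y=2.7735, sp=3, e=sp−y=0.2265; I=1.6215, D=e−e_prev=0.9315; u=3/2·0.2265+5/4·1.6215+1/4·0.9315=2.5995; next y=7/10·2.7735+1/2·2.5995=3.2412
n=5: y=3.2412, sp=3, e=sp−y=-0.2412; I=1.3803, D=e−e_prev=-0.4677; u=3/2·(-0.2412)+5/4·1.3803+1/4·(-0.4677)=1.24665; next y=7/10·3.2412+1/2·1.24665=2.892165
n=6: y=2.892165, sp=3, e=sp−y=0.107835; I=1.488135, D=e−e_prev=0.349035; u=3/2·0.107835+5/4·1.488135+1/4·0.349035=2.10918; next y=7/10·2.892165+1/2·2.10918≈3.079106
n=7: y≈3.079106, sp=3, e=sp−y≈-0.079106; I≈1.409030, D=e−e_prev≈-0.186941; u=3/2·(-0.079106)+5/4·1.409030+1/4·(-0.186941)≈1.595894; next y=7/10·3.079106+1/2·1.595894≈2.953321
n=8: y≈2.953321, sp=3, e=sp−y≈0.046679; I≈1.455709, D=e−e_prev≈0.125785; u=3/2·0.046679+5/4·1.455709+1/4·0.125785≈1.921101; next y=7/10·2.953321+1/2·1.921101≈3.027875
n=9: y≈3.027875, sp=3, e=sp−y≈-0.027875; I≈1.427834, D=e−e_prev≈-0.074555; u=3/2·(-0.027875)+5/4·1.427834+1/4·(-0.074555)≈1.724341; next y=7/10·3.027875+1/2·1.724341≈2.981683
n=10: y≈2.981683, sp=3, e=sp−y≈0.018317; I≈1.446151, D=e−e_prev≈0.046192; u=3/2·0.018317+5/4·1.446151+1/4·0.046192≈1.846712; next y=7/10·2.981683+1/2·1.846712≈3.010534
n=11: y≈3.010534, sp=3, e=sp−y≈-0.010534; I≈1.435617, D=e−e_prev≈-0.028851; u=3/2·(-0.010534)+5/4·1.435617+1/4·(-0.028851)≈1.771507; next y=7/10·3.010534+1/2·1.771507≈2.993127
n=12: y≈2.993127, sp=3, e=sp−y≈0.006873; I≈1.442489, D=e−e_prev≈0.017407; u=3/2·0.006873+5/4·1.442489+1/4·0.017407≈1.817772; next y=7/10·2.993127+1/2·1.817772≈3.004075
n=13: y≈3.004075, sp=3, e=sp−y≈-0.004075; I≈1.438414, D=e−e_prev≈-0.010948; u=3/2·(-0.004075)+5/4·1.438414+1/4·(-0.010948)≈1.789168; next y=7/10·3.004075+1/2·1.789168≈2.997437
n=14: y≈2.997437, sp=3, e=sp−y≈0.002563; I≈1.440978, D=e−e_prev≈0.006639; u=3/2·0.002563+5/4·1.440978+1/4·0.006639≈1.806727; next y=7/10·2.997437+1/2·1.806727≈3.001569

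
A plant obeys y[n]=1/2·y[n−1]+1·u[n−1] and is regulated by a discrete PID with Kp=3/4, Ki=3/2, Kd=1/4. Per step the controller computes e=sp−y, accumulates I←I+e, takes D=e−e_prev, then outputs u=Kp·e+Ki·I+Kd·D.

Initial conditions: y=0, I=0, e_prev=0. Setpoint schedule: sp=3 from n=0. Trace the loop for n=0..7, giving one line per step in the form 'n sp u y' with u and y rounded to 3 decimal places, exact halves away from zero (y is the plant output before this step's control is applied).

0 3 7.500 0.000
1 3 -7.500 7.500
2 3 15.750 -3.750
3 3 -21.000 13.875
4 3 36.938 -14.063
5 3 -54.375 29.906
6 3 89.578 -39.422
7 3 -137.344 69.867

(exact arithmetic carried between steps; '≈' marks a value shown rounded to 6 d.p. or computed from one; I and e_prev carry over from the previous line; the table rounds u and y to 3 d.p., halves away from zero)
n=0: y=0, sp=3, e=sp−y=3; I=3, D=e−e_prev=3; u=3/4·3+3/2·3+1/4·3=7.5; next y=1/2·0+1·7.5=7.5
n=1: y=7.5, sp=3, e=sp−y=-4.5; I=-1.5, D=e−e_prev=-7.5; u=3/4·(-4.5)+3/2·(-1.5)+1/4·(-7.5)=-7.5; next y=1/2·7.5+1·(-7.5)=-3.75
n=2: y=-3.75, sp=3, e=sp−y=6.75; I=5.25, D=e−e_prev=11.25; u=3/4·6.75+3/2·5.25+1/4·11.25=15.75; next y=1/2·(-3.75)+1·15.75=13.875
n=3: y=13.875, sp=3, e=sp−y=-10.875; I=-5.625, D=e−e_prev=-17.625; u=3/4·(-10.875)+3/2·(-5.625)+1/4·(-17.625)=-21; next y=1/2·13.875+1·(-21)=-14.0625
n=4: y=-14.0625, sp=3, e=sp−y=17.0625; I=11.4375, D=e−e_prev=27.9375; u=3/4·17.0625+3/2·11.4375+1/4·27.9375=36.9375; next y=1/2·(-14.0625)+1·36.9375=29.90625
n=5: y=29.90625, sp=3, e=sp−y=-26.90625; I=-15.46875, D=e−e_prev=-43.96875; u=3/4·(-26.90625)+3/2·(-15.46875)+1/4·(-43.96875)=-54.375; next y=1/2·29.90625+1·(-54.375)=-39.421875
n=6: y=-39.421875, sp=3, e=sp−y=42.421875; I=26.953125, D=e−e_prev=69.328125; u=3/4·42.421875+3/2·26.953125+1/4·69.328125=89.578125; next y=1/2·(-39.421875)+1·89.578125≈69.867188
n=7: y≈69.867188, sp=3, e=sp−y≈-66.867188; I≈-39.914063, D=e−e_prev≈-109.289063; u=3/4·(-66.867188)+3/2·(-39.914063)+1/4·(-109.289063)≈-137.34375; next y=1/2·69.867188+1·(-137.34375)≈-102.410156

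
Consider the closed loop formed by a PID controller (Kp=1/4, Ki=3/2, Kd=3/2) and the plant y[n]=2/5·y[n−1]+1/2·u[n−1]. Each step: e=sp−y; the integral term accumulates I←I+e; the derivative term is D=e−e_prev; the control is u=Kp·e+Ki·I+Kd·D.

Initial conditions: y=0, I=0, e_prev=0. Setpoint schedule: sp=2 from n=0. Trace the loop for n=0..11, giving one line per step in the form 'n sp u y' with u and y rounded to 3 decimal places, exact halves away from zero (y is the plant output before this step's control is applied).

0 2 6.500 0.000
1 2 -4.063 3.250
2 2 11.877 -0.731
3 2 -10.724 5.646
4 2 21.809 -3.104
5 2 -25.151 9.663
6 2 42.217 -8.710
7 2 -54.865 17.624
8 2 84.724 -20.383
9 2 -116.136 34.209
10 2 172.866 -44.384
11 2 -242.904 68.679

(exact arithmetic carried between steps; '≈' marks a value shown rounded to 6 d.p. or computed from one; I and e_prev carry over from the previous line; the table rounds u and y to 3 d.p., halves away from zero)
n=0: y=0, sp=2, e=sp−y=2; I=2, D=e−e_prev=2; u=1/4·2+3/2·2+3/2·2=6.5; next y=2/5·0+1/2·6.5=3.25
n=1: y=3.25, sp=2, e=sp−y=-1.25; I=0.75, D=e−e_prev=-3.25; u=1/4·(-1.25)+3/2·0.75+3/2·(-3.25)=-4.0625; next y=2/5·3.25+1/2·(-4.0625)=-0.73125
n=2: y=-0.73125, sp=2, e=sp−y=2.73125; I=3.48125, D=e−e_prev=3.98125; u=1/4·2.73125+3/2·3.48125+3/2·3.98125≈11.876563; next y=2/5·(-0.73125)+1/2·11.876563≈5.645781
n=3: y≈5.645781, sp=2, e=sp−y≈-3.645781; I≈-0.164531, D=e−e_prev≈-6.377031; u=1/4·(-3.645781)+3/2·(-0.164531)+3/2·(-6.377031)≈-10.723789; next y=2/5·5.645781+1/2·(-10.723789)≈-3.103582
n=4: y≈-3.103582, sp=2, e=sp−y≈5.103582; I≈4.939051, D=e−e_prev≈8.749363; u=1/4·5.103582+3/2·4.939051+3/2·8.749363≈21.808517; next y=2/5·(-3.103582)+1/2·21.808517≈9.662825
n=5: y≈9.662825, sp=2, e=sp−y≈-7.662825; I≈-2.723775, D=e−e_prev≈-12.766408; u=1/4·(-7.662825)+3/2·(-2.723775)+3/2·(-12.766408)≈-25.150980; next y=2/5·9.662825+1/2·(-25.150980)≈-8.710360
n=6: y≈-8.710360, sp=2, e=sp−y≈10.710360; I≈7.986585, D=e−e_prev≈18.373185; u=1/4·10.710360+3/2·7.986585+3/2·18.373185≈42.217245; next y=2/5·(-8.710360)+1/2·42.217245≈17.624479
n=7: y≈17.624479, sp=2, e=sp−y≈-15.624479; I≈-7.637894, D=e−e_prev≈-26.334838; u=1/4·(-15.624479)+3/2·(-7.637894)+3/2·(-26.334838)≈-54.865218; next y=2/5·17.624479+1/2·(-54.865218)≈-20.382817
n=8: y≈-20.382817, sp=2, e=sp−y≈22.382817; I≈14.744924, D=e−e_prev≈38.007296; u=1/4·22.382817+3/2·14.744924+3/2·38.007296≈84.724034; next y=2/5·(-20.382817)+1/2·84.724034≈34.208890
n=9: y≈34.208890, sp=2, e=sp−y≈-32.208890; I≈-17.463966, D=e−e_prev≈-54.591707; u=1/4·(-32.208890)+3/2·(-17.463966)+3/2·(-54.591707)≈-116.135733; next y=2/5·34.208890+1/2·(-116.135733)≈-44.384311
n=10: y≈-44.384311, sp=2, e=sp−y≈46.384311; I≈28.920344, D=e−e_prev≈78.593201; u=1/4·46.384311+3/2·28.920344+3/2·78.593201≈172.866395; next y=2/5·(-44.384311)+1/2·172.866395≈68.679473
n=11: y≈68.679473, sp=2, e=sp−y≈-66.679473; I≈-37.759129, D=e−e_prev≈-113.063784; u=1/4·(-66.679473)+3/2·(-37.759129)+3/2·(-113.063784)≈-242.904237; next y=2/5·68.679473+1/2·(-242.904237)≈-93.980329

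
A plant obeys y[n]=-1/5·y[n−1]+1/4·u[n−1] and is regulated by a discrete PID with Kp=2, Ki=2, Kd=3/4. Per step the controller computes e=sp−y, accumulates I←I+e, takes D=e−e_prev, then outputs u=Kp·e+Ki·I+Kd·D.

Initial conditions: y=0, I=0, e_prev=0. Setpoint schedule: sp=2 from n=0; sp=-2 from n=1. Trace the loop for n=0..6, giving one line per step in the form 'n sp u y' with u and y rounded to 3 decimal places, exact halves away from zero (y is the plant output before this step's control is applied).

(exact arithmetic carried between steps; '≈' marks a value shown rounded to 6 d.p. or computed from one; I and e_prev carry over from the previous line; the table rounds u and y to 3 d.p., halves away from zero)
n=0: y=0, sp=2, e=sp−y=2; I=2, D=e−e_prev=2; u=2·2+2·2+3/4·2=9.5; next y=-1/5·0+1/4·9.5=2.375
n=1: y=2.375, sp=-2, e=sp−y=-4.375; I=-2.375, D=e−e_prev=-6.375; u=2·(-4.375)+2·(-2.375)+3/4·(-6.375)=-18.28125; next y=-1/5·2.375+1/4·(-18.28125)≈-5.045313
n=2: y≈-5.045313, sp=-2, e=sp−y≈3.045313; I≈0.670313, D=e−e_prev≈7.420313; u=2·3.045313+2·0.670313+3/4·7.420313≈12.996484; next y=-1/5·(-5.045313)+1/4·12.996484≈4.258184
n=3: y≈4.258184, sp=-2, e=sp−y≈-6.258184; I≈-5.587871, D=e−e_prev≈-9.303496; u=2·(-6.258184)+2·(-5.587871)+3/4·(-9.303496)≈-30.669731; next y=-1/5·4.258184+1/4·(-30.669731)≈-8.519070
n=4: y≈-8.519070, sp=-2, e=sp−y≈6.519070; I≈0.931198, D=e−e_prev≈12.777253; u=2·6.519070+2·0.931198+3/4·12.777253≈24.483476; next y=-1/5·(-8.519070)+1/4·24.483476≈7.824683
n=5: y≈7.824683, sp=-2, e=sp−y≈-9.824683; I≈-8.893484, D=e−e_prev≈-16.343752; u=2·(-9.824683)+2·(-8.893484)+3/4·(-16.343752)≈-49.694149; next y=-1/5·7.824683+1/4·(-49.694149)≈-13.988474
n=6: y≈-13.988474, sp=-2, e=sp−y≈11.988474; I≈3.094989, D=e−e_prev≈21.813157; u=2·11.988474+2·3.094989+3/4·21.813157≈46.526794; next y=-1/5·(-13.988474)+1/4·46.526794≈14.429393

0 2 9.500 0.000
1 -2 -18.281 2.375
2 -2 12.996 -5.045
3 -2 -30.670 4.258
4 -2 24.483 -8.519
5 -2 -49.694 7.825
6 -2 46.527 -13.988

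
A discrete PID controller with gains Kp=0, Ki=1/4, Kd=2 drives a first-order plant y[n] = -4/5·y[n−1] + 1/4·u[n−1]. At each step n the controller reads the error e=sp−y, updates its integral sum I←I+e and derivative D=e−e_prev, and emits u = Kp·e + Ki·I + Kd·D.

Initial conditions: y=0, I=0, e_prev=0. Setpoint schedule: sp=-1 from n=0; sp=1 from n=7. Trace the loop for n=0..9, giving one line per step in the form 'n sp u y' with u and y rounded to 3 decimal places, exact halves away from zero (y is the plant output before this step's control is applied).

0 -1 -2.250 0.000
1 -1 0.766 -0.563
2 -1 -3.178 0.641
3 -1 3.205 -1.308
4 -1 -7.714 1.847
5 -1 9.704 -3.406
6 -1 -19.456 5.151
7 1 32.427 -8.985
8 1 -51.977 15.295
9 1 84.189 -25.230

(exact arithmetic carried between steps; '≈' marks a value shown rounded to 6 d.p. or computed from one; I and e_prev carry over from the previous line; the table rounds u and y to 3 d.p., halves away from zero)
n=0: y=0, sp=-1, e=sp−y=-1; I=-1, D=e−e_prev=-1; u=0·(-1)+1/4·(-1)+2·(-1)=-2.25; next y=-4/5·0+1/4·(-2.25)=-0.5625
n=1: y=-0.5625, sp=-1, e=sp−y=-0.4375; I=-1.4375, D=e−e_prev=0.5625; u=0·(-0.4375)+1/4·(-1.4375)+2·0.5625=0.765625; next y=-4/5·(-0.5625)+1/4·0.765625≈0.641406
n=2: y≈0.641406, sp=-1, e=sp−y≈-1.641406; I≈-3.078906, D=e−e_prev≈-1.203906; u=0·(-1.641406)+1/4·(-3.078906)+2·(-1.203906)≈-3.177539; next y=-4/5·0.641406+1/4·(-3.177539)≈-1.307510
n=3: y≈-1.307510, sp=-1, e=sp−y≈0.307510; I≈-2.771396, D=e−e_prev≈1.948916; u=0·0.307510+1/4·(-2.771396)+2·1.948916≈3.204983; next y=-4/5·(-1.307510)+1/4·3.204983≈1.847254
n=4: y≈1.847254, sp=-1, e=sp−y≈-2.847254; I≈-5.618650, D=e−e_prev≈-3.154763; u=0·(-2.847254)+1/4·(-5.618650)+2·(-3.154763)≈-7.714189; next y=-4/5·1.847254+1/4·(-7.714189)≈-3.406350
n=5: y≈-3.406350, sp=-1, e=sp−y≈2.406350; I≈-3.212300, D=e−e_prev≈5.253604; u=0·2.406350+1/4·(-3.212300)+2·5.253604≈9.704132; next y=-4/5·(-3.406350)+1/4·9.704132≈5.151113
n=6: y≈5.151113, sp=-1, e=sp−y≈-6.151113; I≈-9.363413, D=e−e_prev≈-8.557463; u=0·(-6.151113)+1/4·(-9.363413)+2·(-8.557463)≈-19.455780; next y=-4/5·5.151113+1/4·(-19.455780)≈-8.984835
n=7: y≈-8.984835, sp=1, e=sp−y≈9.984835; I≈0.621422, D=e−e_prev≈16.135949; u=0·9.984835+1/4·0.621422+2·16.135949≈32.427253; next y=-4/5·(-8.984835)+1/4·32.427253≈15.294682
n=8: y≈15.294682, sp=1, e=sp−y≈-14.294682; I≈-13.673259, D=e−e_prev≈-24.279517; u=0·(-14.294682)+1/4·(-13.673259)+2·(-24.279517)≈-51.977349; next y=-4/5·15.294682+1/4·(-51.977349)≈-25.230083
n=9: y≈-25.230083, sp=1, e=sp−y≈26.230083; I≈12.556823, D=e−e_prev≈40.524764; u=0·26.230083+1/4·12.556823+2·40.524764≈84.188734; next y=-4/5·(-25.230083)+1/4·84.188734≈41.231250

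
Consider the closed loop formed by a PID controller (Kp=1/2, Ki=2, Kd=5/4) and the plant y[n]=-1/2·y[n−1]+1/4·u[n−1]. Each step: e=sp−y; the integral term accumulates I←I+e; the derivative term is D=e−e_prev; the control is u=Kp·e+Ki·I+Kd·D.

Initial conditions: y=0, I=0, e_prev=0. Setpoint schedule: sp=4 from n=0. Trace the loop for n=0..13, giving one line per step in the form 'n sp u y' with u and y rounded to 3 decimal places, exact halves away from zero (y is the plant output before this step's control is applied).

0 4 15.000 0.000
1 4 3.938 3.750
2 4 26.527 -0.891
3 4 0.629 7.077
4 4 43.654 -3.381
5 4 -14.602 12.604
6 4 72.759 -9.953
7 4 -51.727 23.166
8 4 130.143 -24.515
9 4 -132.333 44.793
10 4 248.739 -55.480
11 4 -302.910 89.925
12 4 496.801 -120.690
13 4 -661.719 184.545

(exact arithmetic carried between steps; '≈' marks a value shown rounded to 6 d.p. or computed from one; I and e_prev carry over from the previous line; the table rounds u and y to 3 d.p., halves away from zero)
n=0: y=0, sp=4, e=sp−y=4; I=4, D=e−e_prev=4; u=1/2·4+2·4+5/4·4=15; next y=-1/2·0+1/4·15=3.75
n=1: y=3.75, sp=4, e=sp−y=0.25; I=4.25, D=e−e_prev=-3.75; u=1/2·0.25+2·4.25+5/4·(-3.75)=3.9375; next y=-1/2·3.75+1/4·3.9375=-0.890625
n=2: y=-0.890625, sp=4, e=sp−y=4.890625; I=9.140625, D=e−e_prev=4.640625; u=1/2·4.890625+2·9.140625+5/4·4.640625≈26.527344; next y=-1/2·(-0.890625)+1/4·26.527344≈7.077148
n=3: y≈7.077148, sp=4, e=sp−y≈-3.077148; I≈6.063477, D=e−e_prev≈-7.967773; u=1/2·(-3.077148)+2·6.063477+5/4·(-7.967773)≈0.628662; next y=-1/2·7.077148+1/4·0.628662≈-3.381409
n=4: y≈-3.381409, sp=4, e=sp−y≈7.381409; I≈13.444885, D=e−e_prev≈10.458557; u=1/2·7.381409+2·13.444885+5/4·10.458557≈43.653671; next y=-1/2·(-3.381409)+1/4·43.653671≈12.604122
n=5: y≈12.604122, sp=4, e=sp−y≈-8.604122; I≈4.840763, D=e−e_prev≈-15.985531; u=1/2·(-8.604122)+2·4.840763+5/4·(-15.985531)≈-14.602448; next y=-1/2·12.604122+1/4·(-14.602448)≈-9.952673
n=6: y≈-9.952673, sp=4, e=sp−y≈13.952673; I≈18.793436, D=e−e_prev≈22.556795; u=1/2·13.952673+2·18.793436+5/4·22.556795≈72.759203; next y=-1/2·(-9.952673)+1/4·72.759203≈23.166137
n=7: y≈23.166137, sp=4, e=sp−y≈-19.166137; I≈-0.372701, D=e−e_prev≈-33.118811; u=1/2·(-19.166137)+2·(-0.372701)+5/4·(-33.118811)≈-51.726984; next y=-1/2·23.166137+1/4·(-51.726984)≈-24.514815
n=8: y≈-24.514815, sp=4, e=sp−y≈28.514815; I≈28.142114, D=e−e_prev≈47.680952; u=1/2·28.514815+2·28.142114+5/4·47.680952≈130.142825; next y=-1/2·(-24.514815)+1/4·130.142825≈44.793114
n=9: y≈44.793114, sp=4, e=sp−y≈-40.793114; I≈-12.651000, D=e−e_prev≈-69.307928; u=1/2·(-40.793114)+2·(-12.651000)+5/4·(-69.307928)≈-132.333467; next y=-1/2·44.793114+1/4·(-132.333467)≈-55.479924
n=10: y≈-55.479924, sp=4, e=sp−y≈59.479924; I≈46.828924, D=e−e_prev≈100.273037; u=1/2·59.479924+2·46.828924+5/4·100.273037≈248.739106; next y=-1/2·(-55.479924)+1/4·248.739106≈89.924738
n=11: y≈89.924738, sp=4, e=sp−y≈-85.924738; I≈-39.095815, D=e−e_prev≈-145.404662; u=1/2·(-85.924738)+2·(-39.095815)+5/4·(-145.404662)≈-302.909826; next y=-1/2·89.924738+1/4·(-302.909826)≈-120.689826
n=12: y≈-120.689826, sp=4, e=sp−y≈124.689826; I≈85.594011, D=e−e_prev≈210.614564; u=1/2·124.689826+2·85.594011+5/4·210.614564≈496.801140; next y=-1/2·(-120.689826)+1/4·496.801140≈184.545198
n=13: y≈184.545198, sp=4, e=sp−y≈-180.545198; I≈-94.951187, D=e−e_prev≈-305.235023; u=1/2·(-180.545198)+2·(-94.951187)+5/4·(-305.235023)≈-661.718752; next y=-1/2·184.545198+1/4·(-661.718752)≈-257.702287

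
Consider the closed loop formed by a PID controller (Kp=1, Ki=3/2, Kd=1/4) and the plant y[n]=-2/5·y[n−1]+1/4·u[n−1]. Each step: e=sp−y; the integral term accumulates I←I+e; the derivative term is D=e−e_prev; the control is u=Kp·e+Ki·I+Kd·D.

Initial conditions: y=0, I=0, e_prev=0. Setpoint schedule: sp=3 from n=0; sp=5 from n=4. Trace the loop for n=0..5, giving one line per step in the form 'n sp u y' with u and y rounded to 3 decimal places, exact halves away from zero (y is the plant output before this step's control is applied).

0 3 8.250 0.000
1 3 6.328 2.063
2 3 11.840 0.757
3 3 9.653 2.657
4 5 19.736 1.350
5 5 16.014 4.394

(exact arithmetic carried between steps; '≈' marks a value shown rounded to 6 d.p. or computed from one; I and e_prev carry over from the previous line; the table rounds u and y to 3 d.p., halves away from zero)
n=0: y=0, sp=3, e=sp−y=3; I=3, D=e−e_prev=3; u=1·3+3/2·3+1/4·3=8.25; next y=-2/5·0+1/4·8.25=2.0625
n=1: y=2.0625, sp=3, e=sp−y=0.9375; I=3.9375, D=e−e_prev=-2.0625; u=1·0.9375+3/2·3.9375+1/4·(-2.0625)=6.328125; next y=-2/5·2.0625+1/4·6.328125≈0.757031
n=2: y≈0.757031, sp=3, e=sp−y≈2.242969; I≈6.180469, D=e−e_prev≈1.305469; u=1·2.242969+3/2·6.180469+1/4·1.305469≈11.840039; next y=-2/5·0.757031+1/4·11.840039≈2.657197
n=3: y≈2.657197, sp=3, e=sp−y≈0.342803; I≈6.523271, D=e−e_prev≈-1.900166; u=1·0.342803+3/2·6.523271+1/4·(-1.900166)≈9.652668; next y=-2/5·2.657197+1/4·9.652668≈1.350288
n=4: y≈1.350288, sp=5, e=sp−y≈3.649712; I≈10.172983, D=e−e_prev≈3.306909; u=1·3.649712+3/2·10.172983+1/4·3.306909≈19.735914; next y=-2/5·1.350288+1/4·19.735914≈4.393863
n=5: y≈4.393863, sp=5, e=sp−y≈0.606137; I≈10.779120, D=e−e_prev≈-3.043575; u=1·0.606137+3/2·10.779120+1/4·(-3.043575)≈16.013923; next y=-2/5·4.393863+1/4·16.013923≈2.245936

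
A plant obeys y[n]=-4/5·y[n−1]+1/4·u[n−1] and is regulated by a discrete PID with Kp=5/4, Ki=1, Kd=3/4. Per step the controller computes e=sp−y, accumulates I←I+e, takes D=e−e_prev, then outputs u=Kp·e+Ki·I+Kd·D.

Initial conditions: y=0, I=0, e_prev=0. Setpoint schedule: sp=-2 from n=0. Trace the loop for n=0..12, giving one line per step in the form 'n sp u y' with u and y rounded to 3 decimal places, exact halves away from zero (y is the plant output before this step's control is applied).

(exact arithmetic carried between steps; '≈' marks a value shown rounded to 6 d.p. or computed from one; I and e_prev carry over from the previous line; the table rounds u and y to 3 d.p., halves away from zero)
n=0: y=0, sp=-2, e=sp−y=-2; I=-2, D=e−e_prev=-2; u=5/4·(-2)+1·(-2)+3/4·(-2)=-6; next y=-4/5·0+1/4·(-6)=-1.5
n=1: y=-1.5, sp=-2, e=sp−y=-0.5; I=-2.5, D=e−e_prev=1.5; u=5/4·(-0.5)+1·(-2.5)+3/4·1.5=-2; next y=-4/5·(-1.5)+1/4·(-2)=0.7
n=2: y=0.7, sp=-2, e=sp−y=-2.7; I=-5.2, D=e−e_prev=-2.2; u=5/4·(-2.7)+1·(-5.2)+3/4·(-2.2)=-10.225; next y=-4/5·0.7+1/4·(-10.225)=-3.11625
n=3: y=-3.11625, sp=-2, e=sp−y=1.11625; I=-4.08375, D=e−e_prev=3.81625; u=5/4·1.11625+1·(-4.08375)+3/4·3.81625=0.17375; next y=-4/5·(-3.11625)+1/4·0.17375≈2.536438
n=4: y≈2.536438, sp=-2, e=sp−y≈-4.536438; I≈-8.620188, D=e−e_prev≈-5.652688; u=5/4·(-4.536438)+1·(-8.620188)+3/4·(-5.652688)≈-18.53025; next y=-4/5·2.536438+1/4·(-18.53025)≈-6.661713
n=5: y≈-6.661713, sp=-2, e=sp−y≈4.661713; I≈-3.958475, D=e−e_prev≈9.19815; u=5/4·4.661713+1·(-3.958475)+3/4·9.19815≈8.767278; next y=-4/5·(-6.661713)+1/4·8.767278≈7.521190
n=6: y≈7.521190, sp=-2, e=sp−y≈-9.521190; I≈-13.479665, D=e−e_prev≈-14.182902; u=5/4·(-9.521190)+1·(-13.479665)+3/4·(-14.182902)≈-36.018328; next y=-4/5·7.521190+1/4·(-36.018328)≈-15.021534
n=7: y≈-15.021534, sp=-2, e=sp−y≈13.021534; I≈-0.458131, D=e−e_prev≈22.542723; u=5/4·13.021534+1·(-0.458131)+3/4·22.542723≈32.725828; next y=-4/5·(-15.021534)+1/4·32.725828≈20.198684
n=8: y≈20.198684, sp=-2, e=sp−y≈-22.198684; I≈-22.656815, D=e−e_prev≈-35.220218; u=5/4·(-22.198684)+1·(-22.656815)+3/4·(-35.220218)≈-76.820333; next y=-4/5·20.198684+1/4·(-76.820333)≈-35.364030
n=9: y≈-35.364030, sp=-2, e=sp−y≈33.364030; I≈10.707216, D=e−e_prev≈55.562715; u=5/4·33.364030+1·10.707216+3/4·55.562715≈94.084290; next y=-4/5·(-35.364030)+1/4·94.084290≈51.812297
n=10: y≈51.812297, sp=-2, e=sp−y≈-53.812297; I≈-43.105081, D=e−e_prev≈-87.176327; u=5/4·(-53.812297)+1·(-43.105081)+3/4·(-87.176327)≈-175.752698; next y=-4/5·51.812297+1/4·(-175.752698)≈-85.388012
n=11: y≈-85.388012, sp=-2, e=sp−y≈83.388012; I≈40.282931, D=e−e_prev≈137.200309; u=5/4·83.388012+1·40.282931+3/4·137.200309≈247.418177; next y=-4/5·(-85.388012)+1/4·247.418177≈130.164954
n=12: y≈130.164954, sp=-2, e=sp−y≈-132.164954; I≈-91.882023, D=e−e_prev≈-215.552966; u=5/4·(-132.164954)+1·(-91.882023)+3/4·(-215.552966)≈-418.752939; next y=-4/5·130.164954+1/4·(-418.752939)≈-208.820198

0 -2 -6.000 0.000
1 -2 -2.000 -1.500
2 -2 -10.225 0.700
3 -2 0.174 -3.116
4 -2 -18.530 2.536
5 -2 8.767 -6.662
6 -2 -36.018 7.521
7 -2 32.726 -15.022
8 -2 -76.820 20.199
9 -2 94.084 -35.364
10 -2 -175.753 51.812
11 -2 247.418 -85.388
12 -2 -418.753 130.165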